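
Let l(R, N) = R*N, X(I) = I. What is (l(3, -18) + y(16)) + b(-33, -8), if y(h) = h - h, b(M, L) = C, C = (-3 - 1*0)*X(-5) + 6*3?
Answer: -21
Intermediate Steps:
C = 33 (C = (-3 - 1*0)*(-5) + 6*3 = (-3 + 0)*(-5) + 18 = -3*(-5) + 18 = 15 + 18 = 33)
b(M, L) = 33
l(R, N) = N*R
y(h) = 0
(l(3, -18) + y(16)) + b(-33, -8) = (-18*3 + 0) + 33 = (-54 + 0) + 33 = -54 + 33 = -21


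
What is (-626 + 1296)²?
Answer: 448900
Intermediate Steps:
(-626 + 1296)² = 670² = 448900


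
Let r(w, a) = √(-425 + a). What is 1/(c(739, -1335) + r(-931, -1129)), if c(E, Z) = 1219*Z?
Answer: -542455/882772281593 - I*√1554/2648316844779 ≈ -6.1449e-7 - 1.4885e-11*I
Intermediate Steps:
1/(c(739, -1335) + r(-931, -1129)) = 1/(1219*(-1335) + √(-425 - 1129)) = 1/(-1627365 + √(-1554)) = 1/(-1627365 + I*√1554)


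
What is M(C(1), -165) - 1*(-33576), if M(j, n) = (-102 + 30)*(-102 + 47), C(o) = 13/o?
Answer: 37536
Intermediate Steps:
M(j, n) = 3960 (M(j, n) = -72*(-55) = 3960)
M(C(1), -165) - 1*(-33576) = 3960 - 1*(-33576) = 3960 + 33576 = 37536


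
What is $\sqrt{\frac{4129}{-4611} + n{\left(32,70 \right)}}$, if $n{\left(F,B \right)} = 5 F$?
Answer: $\frac{\sqrt{3382772541}}{4611} \approx 12.614$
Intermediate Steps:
$\sqrt{\frac{4129}{-4611} + n{\left(32,70 \right)}} = \sqrt{\frac{4129}{-4611} + 5 \cdot 32} = \sqrt{4129 \left(- \frac{1}{4611}\right) + 160} = \sqrt{- \frac{4129}{4611} + 160} = \sqrt{\frac{733631}{4611}} = \frac{\sqrt{3382772541}}{4611}$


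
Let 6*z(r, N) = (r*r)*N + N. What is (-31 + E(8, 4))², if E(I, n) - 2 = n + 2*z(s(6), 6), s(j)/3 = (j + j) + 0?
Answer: 6599761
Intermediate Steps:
s(j) = 6*j (s(j) = 3*((j + j) + 0) = 3*(2*j + 0) = 3*(2*j) = 6*j)
z(r, N) = N/6 + N*r²/6 (z(r, N) = ((r*r)*N + N)/6 = (r²*N + N)/6 = (N*r² + N)/6 = (N + N*r²)/6 = N/6 + N*r²/6)
E(I, n) = 2596 + n (E(I, n) = 2 + (n + 2*((⅙)*6*(1 + (6*6)²))) = 2 + (n + 2*((⅙)*6*(1 + 36²))) = 2 + (n + 2*((⅙)*6*(1 + 1296))) = 2 + (n + 2*((⅙)*6*1297)) = 2 + (n + 2*1297) = 2 + (n + 2594) = 2 + (2594 + n) = 2596 + n)
(-31 + E(8, 4))² = (-31 + (2596 + 4))² = (-31 + 2600)² = 2569² = 6599761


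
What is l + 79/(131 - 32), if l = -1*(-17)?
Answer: 1762/99 ≈ 17.798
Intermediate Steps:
l = 17
l + 79/(131 - 32) = 17 + 79/(131 - 32) = 17 + 79/99 = 1762/99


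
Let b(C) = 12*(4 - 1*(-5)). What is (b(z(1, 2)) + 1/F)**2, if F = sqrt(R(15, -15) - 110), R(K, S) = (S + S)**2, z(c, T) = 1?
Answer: (85320 + sqrt(790))**2/624100 ≈ 11672.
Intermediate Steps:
R(K, S) = 4*S**2 (R(K, S) = (2*S)**2 = 4*S**2)
b(C) = 108 (b(C) = 12*(4 + 5) = 12*9 = 108)
F = sqrt(790) (F = sqrt(4*(-15)**2 - 110) = sqrt(4*225 - 110) = sqrt(900 - 110) = sqrt(790) ≈ 28.107)
(b(z(1, 2)) + 1/F)**2 = (108 + 1/(sqrt(790)))**2 = (108 + sqrt(790)/790)**2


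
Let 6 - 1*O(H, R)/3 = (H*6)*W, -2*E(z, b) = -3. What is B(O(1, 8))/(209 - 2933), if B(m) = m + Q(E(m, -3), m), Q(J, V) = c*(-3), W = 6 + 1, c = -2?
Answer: 17/454 ≈ 0.037445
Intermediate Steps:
E(z, b) = 3/2 (E(z, b) = -½*(-3) = 3/2)
W = 7
Q(J, V) = 6 (Q(J, V) = -2*(-3) = 6)
O(H, R) = 18 - 126*H (O(H, R) = 18 - 3*H*6*7 = 18 - 3*6*H*7 = 18 - 126*H)
B(m) = 6 + m (B(m) = m + 6 = 6 + m)
B(O(1, 8))/(209 - 2933) = (6 + (18 - 126*1))/(209 - 2933) = (6 + (18 - 126))/(-2724) = (6 - 108)*(-1/2724) = -102*(-1/2724) = 17/454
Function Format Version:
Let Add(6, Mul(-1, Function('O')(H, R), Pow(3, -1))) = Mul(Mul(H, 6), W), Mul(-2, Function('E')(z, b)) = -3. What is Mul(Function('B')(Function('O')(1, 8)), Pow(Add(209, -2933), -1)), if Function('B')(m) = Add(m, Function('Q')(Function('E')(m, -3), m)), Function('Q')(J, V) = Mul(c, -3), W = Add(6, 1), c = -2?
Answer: Rational(17, 454) ≈ 0.037445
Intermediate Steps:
Function('E')(z, b) = Rational(3, 2) (Function('E')(z, b) = Mul(Rational(-1, 2), -3) = Rational(3, 2))
W = 7
Function('Q')(J, V) = 6 (Function('Q')(J, V) = Mul(-2, -3) = 6)
Function('O')(H, R) = Add(18, Mul(-126, H)) (Function('O')(H, R) = Add(18, Mul(-3, Mul(Mul(H, 6), 7))) = Add(18, Mul(-3, Mul(Mul(6, H), 7))) = Add(18, Mul(-3, Mul(42, H))) = Add(18, Mul(-126, H)))
Function('B')(m) = Add(6, m) (Function('B')(m) = Add(m, 6) = Add(6, m))
Mul(Function('B')(Function('O')(1, 8)), Pow(Add(209, -2933), -1)) = Mul(Add(6, Add(18, Mul(-126, 1))), Pow(Add(209, -2933), -1)) = Mul(Add(6, Add(18, -126)), Pow(-2724, -1)) = Mul(Add(6, -108), Rational(-1, 2724)) = Mul(-102, Rational(-1, 2724)) = Rational(17, 454)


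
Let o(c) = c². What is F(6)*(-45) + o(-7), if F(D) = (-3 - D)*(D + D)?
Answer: 4909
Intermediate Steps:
F(D) = 2*D*(-3 - D) (F(D) = (-3 - D)*(2*D) = 2*D*(-3 - D))
F(6)*(-45) + o(-7) = -2*6*(3 + 6)*(-45) + (-7)² = -2*6*9*(-45) + 49 = -108*(-45) + 49 = 4860 + 49 = 4909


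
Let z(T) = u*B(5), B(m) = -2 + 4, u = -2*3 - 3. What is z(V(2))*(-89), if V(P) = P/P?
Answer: 1602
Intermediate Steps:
u = -9 (u = -6 - 3 = -9)
B(m) = 2
V(P) = 1
z(T) = -18 (z(T) = -9*2 = -18)
z(V(2))*(-89) = -18*(-89) = 1602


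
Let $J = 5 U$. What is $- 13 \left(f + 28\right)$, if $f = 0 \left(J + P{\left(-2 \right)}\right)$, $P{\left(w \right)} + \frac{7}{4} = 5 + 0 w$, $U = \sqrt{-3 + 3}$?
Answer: $-364$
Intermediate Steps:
$U = 0$ ($U = \sqrt{0} = 0$)
$P{\left(w \right)} = \frac{13}{4}$ ($P{\left(w \right)} = - \frac{7}{4} + \left(5 + 0 w\right) = - \frac{7}{4} + \left(5 + 0\right) = - \frac{7}{4} + 5 = \frac{13}{4}$)
$J = 0$ ($J = 5 \cdot 0 = 0$)
$f = 0$ ($f = 0 \left(0 + \frac{13}{4}\right) = 0 \cdot \frac{13}{4} = 0$)
$- 13 \left(f + 28\right) = - 13 \left(0 + 28\right) = \left(-13\right) 28 = -364$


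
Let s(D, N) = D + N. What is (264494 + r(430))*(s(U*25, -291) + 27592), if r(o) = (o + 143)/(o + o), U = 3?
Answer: 1556773286572/215 ≈ 7.2408e+9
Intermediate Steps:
r(o) = (143 + o)/(2*o) (r(o) = (143 + o)/((2*o)) = (143 + o)*(1/(2*o)) = (143 + o)/(2*o))
(264494 + r(430))*(s(U*25, -291) + 27592) = (264494 + (½)*(143 + 430)/430)*((3*25 - 291) + 27592) = (264494 + (½)*(1/430)*573)*((75 - 291) + 27592) = (264494 + 573/860)*(-216 + 27592) = (227465413/860)*27376 = 1556773286572/215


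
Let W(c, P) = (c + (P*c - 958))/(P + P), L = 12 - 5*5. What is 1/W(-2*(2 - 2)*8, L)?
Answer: 13/479 ≈ 0.027140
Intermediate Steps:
L = -13 (L = 12 - 25 = -13)
W(c, P) = (-958 + c + P*c)/(2*P) (W(c, P) = (c + (-958 + P*c))/((2*P)) = (-958 + c + P*c)*(1/(2*P)) = (-958 + c + P*c)/(2*P))
1/W(-2*(2 - 2)*8, L) = 1/((½)*(-958 - 2*(2 - 2)*8 - 13*(-2*(2 - 2))*8)/(-13)) = 1/((½)*(-1/13)*(-958 - 2*0*8 - 13*(-2*0)*8)) = 1/((½)*(-1/13)*(-958 + 0*8 - 0*8)) = 1/((½)*(-1/13)*(-958 + 0 - 13*0)) = 1/((½)*(-1/13)*(-958 + 0 + 0)) = 1/((½)*(-1/13)*(-958)) = 1/(479/13) = 13/479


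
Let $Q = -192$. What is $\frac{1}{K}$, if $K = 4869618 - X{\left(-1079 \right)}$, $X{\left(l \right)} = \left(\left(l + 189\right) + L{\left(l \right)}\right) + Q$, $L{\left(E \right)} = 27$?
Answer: $\frac{1}{4870673} \approx 2.0531 \cdot 10^{-7}$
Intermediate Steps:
$X{\left(l \right)} = 24 + l$ ($X{\left(l \right)} = \left(\left(l + 189\right) + 27\right) - 192 = \left(\left(189 + l\right) + 27\right) - 192 = \left(216 + l\right) - 192 = 24 + l$)
$K = 4870673$ ($K = 4869618 - \left(24 - 1079\right) = 4869618 - -1055 = 4869618 + 1055 = 4870673$)
$\frac{1}{K} = \frac{1}{4870673}$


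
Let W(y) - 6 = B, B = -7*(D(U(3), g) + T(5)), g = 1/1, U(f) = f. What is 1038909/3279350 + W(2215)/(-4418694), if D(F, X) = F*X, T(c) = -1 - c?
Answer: 127514789511/402512338025 ≈ 0.31680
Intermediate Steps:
g = 1
B = 21 (B = -7*(3*1 + (-1 - 1*5)) = -7*(3 + (-1 - 5)) = -7*(3 - 6) = -7*(-3) = 21)
W(y) = 27 (W(y) = 6 + 21 = 27)
1038909/3279350 + W(2215)/(-4418694) = 1038909/3279350 + 27/(-4418694) = 1038909*(1/3279350) + 27*(-1/4418694) = 1038909/3279350 - 3/490966 = 127514789511/402512338025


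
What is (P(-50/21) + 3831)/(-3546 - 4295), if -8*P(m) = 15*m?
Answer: -107393/219548 ≈ -0.48915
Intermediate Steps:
P(m) = -15*m/8
(P(-50/21) + 3831)/(-3546 - 4295) = (-(-375)/(4*21) + 3831)/(-3546 - 4295) = (-(-375)/(4*21) + 3831)/(-7841) = (-15/8*(-50/21) + 3831)*(-1/7841) = (125/28 + 3831)*(-1/7841) = (107393/28)*(-1/7841) = -107393/219548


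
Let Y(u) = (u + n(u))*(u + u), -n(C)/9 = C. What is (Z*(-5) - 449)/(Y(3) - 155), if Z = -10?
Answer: 399/299 ≈ 1.3344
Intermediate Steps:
n(C) = -9*C
Y(u) = -16*u² (Y(u) = (u - 9*u)*(u + u) = (-8*u)*(2*u) = -16*u²)
(Z*(-5) - 449)/(Y(3) - 155) = (-10*(-5) - 449)/(-16*3² - 155) = (50 - 449)/(-16*9 - 155) = -399/(-144 - 155) = -399/(-299) = -1/299*(-399) = 399/299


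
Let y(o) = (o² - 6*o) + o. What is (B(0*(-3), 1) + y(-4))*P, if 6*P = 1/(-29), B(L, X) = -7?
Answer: -⅙ ≈ -0.16667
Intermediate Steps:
P = -1/174 (P = (⅙)/(-29) = (⅙)*(-1/29) = -1/174 ≈ -0.0057471)
y(o) = o² - 5*o
(B(0*(-3), 1) + y(-4))*P = (-7 - 4*(-5 - 4))*(-1/174) = (-7 - 4*(-9))*(-1/174) = (-7 + 36)*(-1/174) = 29*(-1/174) = -⅙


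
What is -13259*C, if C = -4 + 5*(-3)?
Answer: 251921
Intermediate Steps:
C = -19 (C = -4 - 15 = -19)
-13259*C = -13259*(-19) = 251921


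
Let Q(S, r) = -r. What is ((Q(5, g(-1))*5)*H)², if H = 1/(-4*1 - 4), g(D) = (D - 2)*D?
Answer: 225/64 ≈ 3.5156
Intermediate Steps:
g(D) = D*(-2 + D) (g(D) = (-2 + D)*D = D*(-2 + D))
H = -⅛ (H = 1/(-4 - 4) = 1/(-8) = -⅛ ≈ -0.12500)
((Q(5, g(-1))*5)*H)² = ((-(-1)*(-2 - 1)*5)*(-⅛))² = ((-(-1)*(-3)*5)*(-⅛))² = ((-1*3*5)*(-⅛))² = (-3*5*(-⅛))² = (-15*(-⅛))² = (15/8)² = 225/64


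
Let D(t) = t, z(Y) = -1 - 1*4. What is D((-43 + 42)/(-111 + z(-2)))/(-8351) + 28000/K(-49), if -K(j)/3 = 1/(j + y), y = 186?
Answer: -3715994576003/2906148 ≈ -1.2787e+6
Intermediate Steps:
z(Y) = -5 (z(Y) = -1 - 4 = -5)
K(j) = -3/(186 + j) (K(j) = -3/(j + 186) = -3/(186 + j))
D((-43 + 42)/(-111 + z(-2)))/(-8351) + 28000/K(-49) = ((-43 + 42)/(-111 - 5))/(-8351) + 28000/((-3/(186 - 49))) = -1/(-116)*(-1/8351) + 28000/((-3/137)) = -1*(-1/116)*(-1/8351) + 28000/((-3*1/137)) = (1/116)*(-1/8351) + 28000/(-3/137) = -1/968716 + 28000*(-137/3) = -1/968716 - 3836000/3 = -3715994576003/2906148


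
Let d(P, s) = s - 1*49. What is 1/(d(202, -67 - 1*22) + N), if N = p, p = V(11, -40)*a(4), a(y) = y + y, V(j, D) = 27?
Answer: 1/78 ≈ 0.012821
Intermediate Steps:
a(y) = 2*y
d(P, s) = -49 + s (d(P, s) = s - 49 = -49 + s)
p = 216 (p = 27*(2*4) = 27*8 = 216)
N = 216
1/(d(202, -67 - 1*22) + N) = 1/((-49 + (-67 - 1*22)) + 216) = 1/((-49 + (-67 - 22)) + 216) = 1/((-49 - 89) + 216) = 1/(-138 + 216) = 1/78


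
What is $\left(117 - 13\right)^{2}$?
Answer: $10816$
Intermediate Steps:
$\left(117 - 13\right)^{2} = 104^{2} = 10816$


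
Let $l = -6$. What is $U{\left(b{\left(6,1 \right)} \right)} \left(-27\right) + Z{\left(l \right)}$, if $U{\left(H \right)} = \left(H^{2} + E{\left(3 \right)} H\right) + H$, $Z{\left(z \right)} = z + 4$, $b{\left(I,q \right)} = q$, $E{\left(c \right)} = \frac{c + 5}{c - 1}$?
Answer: $-164$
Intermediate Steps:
$E{\left(c \right)} = \frac{5 + c}{-1 + c}$
$Z{\left(z \right)} = 4 + z$
$U{\left(H \right)} = H^{2} + 5 H$ ($U{\left(H \right)} = \left(H^{2} + \frac{5 + 3}{-1 + 3} H\right) + H = \left(H^{2} + \frac{1}{2} \cdot 8 H\right) + H = \left(H^{2} + 4 H\right) + H = H^{2} + 5 H$)
$U{\left(b{\left(6,1 \right)} \right)} \left(-27\right) + Z{\left(l \right)} = 1 \left(5 + 1\right) \left(-27\right) + \left(4 - 6\right) = 1 \cdot 6 \left(-27\right) - 2 = 6 \left(-27\right) - 2 = -162 - 2 = -164$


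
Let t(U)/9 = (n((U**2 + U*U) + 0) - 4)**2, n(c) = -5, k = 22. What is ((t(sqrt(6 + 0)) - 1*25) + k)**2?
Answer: 527076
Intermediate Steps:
t(U) = 729 (t(U) = 9*(-5 - 4)**2 = 9*(-9)**2 = 9*81 = 729)
((t(sqrt(6 + 0)) - 1*25) + k)**2 = ((729 - 1*25) + 22)**2 = ((729 - 25) + 22)**2 = (704 + 22)**2 = 726**2 = 527076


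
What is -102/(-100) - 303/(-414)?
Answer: 3022/1725 ≈ 1.7519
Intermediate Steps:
-102/(-100) - 303/(-414) = -102*(-1/100) - 303*(-1/414) = 51/50 + 101/138 = 3022/1725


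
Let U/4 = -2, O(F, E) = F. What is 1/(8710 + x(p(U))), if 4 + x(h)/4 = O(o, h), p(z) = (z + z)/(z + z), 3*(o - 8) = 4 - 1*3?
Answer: 3/26182 ≈ 0.00011458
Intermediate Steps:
o = 25/3 (o = 8 + (4 - 1*3)/3 = 8 + (4 - 3)/3 = 8 + (⅓)*1 = 8 + ⅓ = 25/3 ≈ 8.3333)
U = -8 (U = 4*(-2) = -8)
p(z) = 1 (p(z) = (2*z)/((2*z)) = (2*z)*(1/(2*z)) = 1)
x(h) = 52/3 (x(h) = -16 + 4*(25/3) = -16 + 100/3 = 52/3)
1/(8710 + x(p(U))) = 1/(8710 + 52/3) = 1/(26182/3) = 3/26182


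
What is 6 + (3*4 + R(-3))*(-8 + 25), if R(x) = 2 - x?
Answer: 295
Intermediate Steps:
6 + (3*4 + R(-3))*(-8 + 25) = 6 + (3*4 + (2 - 1*(-3)))*(-8 + 25) = 6 + (12 + (2 + 3))*17 = 6 + (12 + 5)*17 = 6 + 17*17 = 6 + 289 = 295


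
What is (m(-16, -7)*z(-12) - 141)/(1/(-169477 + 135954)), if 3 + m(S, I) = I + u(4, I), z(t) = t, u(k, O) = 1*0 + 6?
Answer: 3117639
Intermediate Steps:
u(k, O) = 6 (u(k, O) = 0 + 6 = 6)
m(S, I) = 3 + I (m(S, I) = -3 + (I + 6) = -3 + (6 + I) = 3 + I)
(m(-16, -7)*z(-12) - 141)/(1/(-169477 + 135954)) = ((3 - 7)*(-12) - 141)/(1/(-169477 + 135954)) = (-4*(-12) - 141)/(1/(-33523)) = (48 - 141)/(-1/33523) = -93*(-33523) = 3117639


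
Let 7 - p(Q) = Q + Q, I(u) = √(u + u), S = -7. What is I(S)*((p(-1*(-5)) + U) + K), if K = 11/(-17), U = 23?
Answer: 329*I*√14/17 ≈ 72.412*I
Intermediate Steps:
I(u) = √2*√u (I(u) = √(2*u) = √2*√u)
p(Q) = 7 - 2*Q (p(Q) = 7 - (Q + Q) = 7 - 2*Q)
K = -11/17 (K = 11*(-1/17) = -11/17 ≈ -0.64706)
I(S)*((p(-1*(-5)) + U) + K) = (√2*√(-7))*(((7 - (-2)*(-5)) + 23) - 11/17) = (√2*(I*√7))*(((7 - 2*5) + 23) - 11/17) = (I*√14)*(((7 - 10) + 23) - 11/17) = (I*√14)*((-3 + 23) - 11/17) = (I*√14)*(20 - 11/17) = (I*√14)*(329/17) = 329*I*√14/17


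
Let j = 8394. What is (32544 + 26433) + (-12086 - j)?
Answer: 38497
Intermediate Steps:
(32544 + 26433) + (-12086 - j) = (32544 + 26433) + (-12086 - 1*8394) = 58977 + (-12086 - 8394) = 58977 - 20480 = 38497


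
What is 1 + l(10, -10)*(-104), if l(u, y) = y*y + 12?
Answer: -11647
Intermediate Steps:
l(u, y) = 12 + y**2 (l(u, y) = y**2 + 12 = 12 + y**2)
1 + l(10, -10)*(-104) = 1 + (12 + (-10)**2)*(-104) = 1 + (12 + 100)*(-104) = 1 + 112*(-104) = 1 - 11648 = -11647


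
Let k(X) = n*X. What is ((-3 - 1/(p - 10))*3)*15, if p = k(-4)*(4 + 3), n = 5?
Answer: -1347/10 ≈ -134.70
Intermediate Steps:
k(X) = 5*X
p = -140 (p = (5*(-4))*(4 + 3) = -20*7 = -140)
((-3 - 1/(p - 10))*3)*15 = ((-3 - 1/(-140 - 10))*3)*15 = ((-3 - 1/(-150))*3)*15 = ((-3 - 1*(-1/150))*3)*15 = ((-3 + 1/150)*3)*15 = -449/150*3*15 = -449/50*15 = -1347/10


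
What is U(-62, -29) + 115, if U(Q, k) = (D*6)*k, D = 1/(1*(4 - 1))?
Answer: 57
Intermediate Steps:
D = ⅓ (D = 1/(1*3) = 1/3 = ⅓ ≈ 0.33333)
U(Q, k) = 2*k (U(Q, k) = ((⅓)*6)*k = 2*k)
U(-62, -29) + 115 = 2*(-29) + 115 = -58 + 115 = 57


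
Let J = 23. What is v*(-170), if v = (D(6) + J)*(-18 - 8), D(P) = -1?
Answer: 97240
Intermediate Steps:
v = -572 (v = (-1 + 23)*(-18 - 8) = 22*(-26) = -572)
v*(-170) = -572*(-170) = 97240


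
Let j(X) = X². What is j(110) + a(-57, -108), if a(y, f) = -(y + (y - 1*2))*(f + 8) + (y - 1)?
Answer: 442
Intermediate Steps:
a(y, f) = -1 + y - (-2 + 2*y)*(8 + f) (a(y, f) = -(y + (y - 2))*(8 + f) + (-1 + y) = -(y + (-2 + y))*(8 + f) + (-1 + y) = -(-2 + 2*y)*(8 + f) + (-1 + y) = -1 + y - (-2 + 2*y)*(8 + f))
j(110) + a(-57, -108) = 110² + (15 - 15*(-57) + 2*(-108) - 2*(-108)*(-57)) = 12100 + (15 + 855 - 216 - 12312) = 12100 - 11658 = 442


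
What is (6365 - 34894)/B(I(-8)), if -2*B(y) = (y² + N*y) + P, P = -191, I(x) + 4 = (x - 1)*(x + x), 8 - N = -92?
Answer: 57058/33409 ≈ 1.7079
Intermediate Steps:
N = 100 (N = 8 - 1*(-92) = 8 + 92 = 100)
I(x) = -4 + 2*x*(-1 + x) (I(x) = -4 + (x - 1)*(x + x) = -4 + (-1 + x)*(2*x) = -4 + 2*x*(-1 + x))
B(y) = 191/2 - 50*y - y²/2 (B(y) = -((y² + 100*y) - 191)/2 = -(-191 + y² + 100*y)/2 = 191/2 - 50*y - y²/2)
(6365 - 34894)/B(I(-8)) = (6365 - 34894)/(191/2 - 50*(-4 - 2*(-8) + 2*(-8)²) - (-4 - 2*(-8) + 2*(-8)²)²/2) = -28529/(191/2 - 50*(-4 + 16 + 2*64) - (-4 + 16 + 2*64)²/2) = -28529/(191/2 - 50*(-4 + 16 + 128) - (-4 + 16 + 128)²/2) = -28529/(191/2 - 50*140 - ½*140²) = -28529/(191/2 - 7000 - ½*19600) = -28529/(191/2 - 7000 - 9800) = -28529/(-33409/2) = -28529*(-2/33409) = 57058/33409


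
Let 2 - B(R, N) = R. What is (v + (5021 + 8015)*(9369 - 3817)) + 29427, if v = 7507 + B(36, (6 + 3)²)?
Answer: 72412772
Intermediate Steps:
B(R, N) = 2 - R
v = 7473 (v = 7507 + (2 - 1*36) = 7507 + (2 - 36) = 7507 - 34 = 7473)
(v + (5021 + 8015)*(9369 - 3817)) + 29427 = (7473 + (5021 + 8015)*(9369 - 3817)) + 29427 = (7473 + 13036*5552) + 29427 = (7473 + 72375872) + 29427 = 72383345 + 29427 = 72412772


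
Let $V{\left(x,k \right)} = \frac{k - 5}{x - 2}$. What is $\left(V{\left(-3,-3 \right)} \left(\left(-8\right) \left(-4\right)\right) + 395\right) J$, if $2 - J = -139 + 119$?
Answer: $\frac{49082}{5} \approx 9816.4$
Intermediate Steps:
$V{\left(x,k \right)} = \frac{-5 + k}{-2 + x}$
$J = 22$ ($J = 2 - \left(-139 + 119\right) = 2 - -20 = 2 + 20 = 22$)
$\left(V{\left(-3,-3 \right)} \left(\left(-8\right) \left(-4\right)\right) + 395\right) J = \left(\frac{-5 - 3}{-2 - 3} \left(\left(-8\right) \left(-4\right)\right) + 395\right) 22 = \left(\frac{1}{-5} \left(-8\right) 32 + 395\right) 22 = \left(\left(- \frac{1}{5}\right) \left(-8\right) 32 + 395\right) 22 = \left(\frac{8}{5} \cdot 32 + 395\right) 22 = \left(\frac{256}{5} + 395\right) 22 = \frac{2231}{5} \cdot 22 = \frac{49082}{5}$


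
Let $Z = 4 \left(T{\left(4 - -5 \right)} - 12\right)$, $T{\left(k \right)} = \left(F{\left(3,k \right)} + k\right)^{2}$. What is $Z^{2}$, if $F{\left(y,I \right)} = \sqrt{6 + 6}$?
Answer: $167184 + 93312 \sqrt{3} \approx 3.2881 \cdot 10^{5}$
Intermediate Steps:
$F{\left(y,I \right)} = 2 \sqrt{3}$ ($F{\left(y,I \right)} = \sqrt{12} = 2 \sqrt{3}$)
$T{\left(k \right)} = \left(k + 2 \sqrt{3}\right)^{2}$ ($T{\left(k \right)} = \left(2 \sqrt{3} + k\right)^{2} = \left(k + 2 \sqrt{3}\right)^{2}$)
$Z = -48 + 4 \left(9 + 2 \sqrt{3}\right)^{2}$ ($Z = 4 \left(\left(\left(4 - -5\right) + 2 \sqrt{3}\right)^{2} - 12\right) = 4 \left(\left(\left(4 + 5\right) + 2 \sqrt{3}\right)^{2} - 12\right) = 4 \left(\left(9 + 2 \sqrt{3}\right)^{2} - 12\right) = 4 \left(-12 + \left(9 + 2 \sqrt{3}\right)^{2}\right) = -48 + 4 \left(9 + 2 \sqrt{3}\right)^{2} \approx 573.42$)
$Z^{2} = \left(324 + 144 \sqrt{3}\right)^{2}$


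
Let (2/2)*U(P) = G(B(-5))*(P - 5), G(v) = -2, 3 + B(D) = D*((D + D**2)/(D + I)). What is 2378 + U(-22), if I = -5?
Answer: 2432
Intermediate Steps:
B(D) = -3 + D*(D + D**2)/(-5 + D) (B(D) = -3 + D*((D + D**2)/(D - 5)) = -3 + D*((D + D**2)/(-5 + D)) = -3 + D*(D + D**2)/(-5 + D))
U(P) = 10 - 2*P (U(P) = -2*(P - 5) = -2*(-5 + P) = 10 - 2*P)
2378 + U(-22) = 2378 + (10 - 2*(-22)) = 2378 + (10 + 44) = 2378 + 54 = 2432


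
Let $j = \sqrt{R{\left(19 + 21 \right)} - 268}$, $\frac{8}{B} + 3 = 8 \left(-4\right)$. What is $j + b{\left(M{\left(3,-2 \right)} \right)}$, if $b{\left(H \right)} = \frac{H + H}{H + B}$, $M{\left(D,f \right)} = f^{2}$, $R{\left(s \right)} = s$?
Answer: $\frac{70}{33} + 2 i \sqrt{57} \approx 2.1212 + 15.1 i$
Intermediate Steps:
$B = - \frac{8}{35}$ ($B = \frac{8}{-3 + 8 \left(-4\right)} = \frac{8}{-3 - 32} = \frac{8}{-35} = 8 \left(- \frac{1}{35}\right) = - \frac{8}{35} \approx -0.22857$)
$b{\left(H \right)} = \frac{2 H}{- \frac{8}{35} + H}$ ($b{\left(H \right)} = \frac{H + H}{H - \frac{8}{35}} = \frac{2 H}{- \frac{8}{35} + H}$)
$j = 2 i \sqrt{57}$ ($j = \sqrt{\left(19 + 21\right) - 268} = \sqrt{40 - 268} = \sqrt{-228} = 2 i \sqrt{57} \approx 15.1 i$)
$j + b{\left(M{\left(3,-2 \right)} \right)} = 2 i \sqrt{57} + \frac{70 \left(-2\right)^{2}}{-8 + 35 \left(-2\right)^{2}} = 2 i \sqrt{57} + 70 \cdot 4 \frac{1}{-8 + 35 \cdot 4} = 2 i \sqrt{57} + 70 \cdot 4 \frac{1}{-8 + 140} = 2 i \sqrt{57} + 70 \cdot 4 \cdot \frac{1}{132} = 2 i \sqrt{57} + \frac{70}{33} = \frac{70}{33} + 2 i \sqrt{57}$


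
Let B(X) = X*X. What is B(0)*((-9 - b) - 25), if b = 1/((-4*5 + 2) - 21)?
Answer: 0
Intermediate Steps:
B(X) = X**2
b = -1/39 (b = 1/((-20 + 2) - 21) = 1/(-18 - 21) = 1/(-39) = -1/39 ≈ -0.025641)
B(0)*((-9 - b) - 25) = 0**2*((-9 - 1*(-1/39)) - 25) = 0*((-9 + 1/39) - 25) = 0*(-350/39 - 25) = 0*(-1325/39) = 0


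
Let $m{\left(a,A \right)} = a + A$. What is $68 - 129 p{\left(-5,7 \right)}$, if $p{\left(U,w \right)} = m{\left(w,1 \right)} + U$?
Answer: $-319$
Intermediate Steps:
$m{\left(a,A \right)} = A + a$
$p{\left(U,w \right)} = 1 + U + w$ ($p{\left(U,w \right)} = \left(1 + w\right) + U = 1 + U + w$)
$68 - 129 p{\left(-5,7 \right)} = 68 - 129 \left(1 - 5 + 7\right) = 68 - 387 = -319$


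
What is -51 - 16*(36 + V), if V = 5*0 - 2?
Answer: -595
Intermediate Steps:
V = -2 (V = 0 - 2 = -2)
-51 - 16*(36 + V) = -51 - 16*(36 - 2) = -51 - 16*34 = -51 - 1*544 = -51 - 544 = -595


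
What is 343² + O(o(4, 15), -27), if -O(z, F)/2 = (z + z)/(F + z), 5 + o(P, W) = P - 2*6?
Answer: 1176477/10 ≈ 1.1765e+5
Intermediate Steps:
o(P, W) = -17 + P (o(P, W) = -5 + (P - 2*6) = -5 + (P - 12) = -5 + (-12 + P) = -17 + P)
O(z, F) = -4*z/(F + z) (O(z, F) = -2*(z + z)/(F + z) = -2*2*z/(F + z) = -4*z/(F + z))
343² + O(o(4, 15), -27) = 343² - 4*(-17 + 4)/(-27 + (-17 + 4)) = 117649 - 4*(-13)/(-27 - 13) = 117649 - 4*(-13)/(-40) = 117649 - 4*(-13)*(-1/40) = 117649 - 13/10 = 1176477/10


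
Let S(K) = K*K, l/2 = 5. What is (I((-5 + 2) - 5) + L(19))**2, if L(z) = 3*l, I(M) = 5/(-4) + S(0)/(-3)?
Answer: 13225/16 ≈ 826.56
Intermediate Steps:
l = 10 (l = 2*5 = 10)
S(K) = K**2
I(M) = -5/4 (I(M) = 5/(-4) + 0**2/(-3) = 5*(-1/4) + 0*(-1/3) = -5/4 + 0 = -5/4)
L(z) = 30 (L(z) = 3*10 = 30)
(I((-5 + 2) - 5) + L(19))**2 = (-5/4 + 30)**2 = (115/4)**2 = 13225/16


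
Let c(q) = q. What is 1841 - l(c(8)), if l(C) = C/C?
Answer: 1840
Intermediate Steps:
l(C) = 1
1841 - l(c(8)) = 1841 - 1*1 = 1841 - 1 = 1840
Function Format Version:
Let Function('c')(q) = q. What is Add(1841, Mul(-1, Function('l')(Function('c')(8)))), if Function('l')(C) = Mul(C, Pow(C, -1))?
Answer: 1840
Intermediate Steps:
Function('l')(C) = 1
Add(1841, Mul(-1, Function('l')(Function('c')(8)))) = Add(1841, Mul(-1, 1)) = Add(1841, -1) = 1840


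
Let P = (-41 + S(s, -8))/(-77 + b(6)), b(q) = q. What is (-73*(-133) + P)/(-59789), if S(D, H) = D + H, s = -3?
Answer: -689391/4245019 ≈ -0.16240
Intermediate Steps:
P = 52/71 (P = (-41 + (-3 - 8))/(-77 + 6) = (-41 - 11)/(-71) = -52*(-1/71) = 52/71 ≈ 0.73239)
(-73*(-133) + P)/(-59789) = (-73*(-133) + 52/71)/(-59789) = (9709 + 52/71)*(-1/59789) = (689391/71)*(-1/59789) = -689391/4245019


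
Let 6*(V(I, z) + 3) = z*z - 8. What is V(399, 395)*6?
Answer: 155999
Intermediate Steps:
V(I, z) = -13/3 + z²/6 (V(I, z) = -3 + (z*z - 8)/6 = -3 + (z² - 8)/6 = -3 + (-8 + z²)/6 = -3 + (-4/3 + z²/6) = -13/3 + z²/6)
V(399, 395)*6 = (-13/3 + (⅙)*395²)*6 = (-13/3 + (⅙)*156025)*6 = (-13/3 + 156025/6)*6 = (155999/6)*6 = 155999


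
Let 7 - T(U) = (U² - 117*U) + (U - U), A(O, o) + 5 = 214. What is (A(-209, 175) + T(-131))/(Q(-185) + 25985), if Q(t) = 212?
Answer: -32272/26197 ≈ -1.2319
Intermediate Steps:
A(O, o) = 209 (A(O, o) = -5 + 214 = 209)
T(U) = 7 - U² + 117*U (T(U) = 7 - ((U² - 117*U) + (U - U)) = 7 - ((U² - 117*U) + 0) = 7 - (U² - 117*U) = 7 + (-U² + 117*U) = 7 - U² + 117*U)
(A(-209, 175) + T(-131))/(Q(-185) + 25985) = (209 + (7 - 1*(-131)² + 117*(-131)))/(212 + 25985) = (209 + (7 - 1*17161 - 15327))/26197 = (209 + (7 - 17161 - 15327))*(1/26197) = (209 - 32481)*(1/26197) = -32272*1/26197 = -32272/26197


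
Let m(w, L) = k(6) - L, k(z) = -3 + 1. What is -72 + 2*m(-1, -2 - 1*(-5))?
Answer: -82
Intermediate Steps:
k(z) = -2
m(w, L) = -2 - L
-72 + 2*m(-1, -2 - 1*(-5)) = -72 + 2*(-2 - (-2 - 1*(-5))) = -72 + 2*(-2 - (-2 + 5)) = -72 + 2*(-2 - 1*3) = -72 + 2*(-2 - 3) = -72 + 2*(-5) = -72 - 10 = -82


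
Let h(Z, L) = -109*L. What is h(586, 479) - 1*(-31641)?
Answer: -20570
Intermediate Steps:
h(586, 479) - 1*(-31641) = -109*479 - 1*(-31641) = -52211 + 31641 = -20570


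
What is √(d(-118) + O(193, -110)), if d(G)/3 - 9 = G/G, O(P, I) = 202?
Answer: 2*√58 ≈ 15.232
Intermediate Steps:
d(G) = 30 (d(G) = 27 + 3*(G/G) = 27 + 3*1 = 27 + 3 = 30)
√(d(-118) + O(193, -110)) = √(30 + 202) = √232 = 2*√58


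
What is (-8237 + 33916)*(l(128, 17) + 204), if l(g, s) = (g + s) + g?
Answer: 12248883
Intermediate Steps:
l(g, s) = s + 2*g
(-8237 + 33916)*(l(128, 17) + 204) = (-8237 + 33916)*((17 + 2*128) + 204) = 25679*((17 + 256) + 204) = 25679*(273 + 204) = 25679*477 = 12248883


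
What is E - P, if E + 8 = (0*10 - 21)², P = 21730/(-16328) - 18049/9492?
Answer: 4225602065/9686586 ≈ 436.23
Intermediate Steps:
P = -31310327/9686586 (P = 21730*(-1/16328) - 18049*1/9492 = -10865/8164 - 18049/9492 = -31310327/9686586 ≈ -3.2323)
E = 433 (E = -8 + (0*10 - 21)² = -8 + (0 - 21)² = -8 + (-21)² = -8 + 441 = 433)
E - P = 433 - 1*(-31310327/9686586) = 433 + 31310327/9686586 = 4225602065/9686586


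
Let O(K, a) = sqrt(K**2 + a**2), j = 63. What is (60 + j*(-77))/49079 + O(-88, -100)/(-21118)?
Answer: -4791/49079 - 2*sqrt(1109)/10559 ≈ -0.10393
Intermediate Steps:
(60 + j*(-77))/49079 + O(-88, -100)/(-21118) = (60 + 63*(-77))/49079 + sqrt((-88)**2 + (-100)**2)/(-21118) = (60 - 4851)*(1/49079) + sqrt(7744 + 10000)*(-1/21118) = -4791*1/49079 + sqrt(17744)*(-1/21118) = -4791/49079 + (4*sqrt(1109))*(-1/21118) = -4791/49079 - 2*sqrt(1109)/10559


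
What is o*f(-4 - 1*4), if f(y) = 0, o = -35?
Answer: 0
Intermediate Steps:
o*f(-4 - 1*4) = -35*0 = 0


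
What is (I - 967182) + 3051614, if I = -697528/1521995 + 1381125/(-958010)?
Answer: 31992413084730471/15348278210 ≈ 2.0844e+6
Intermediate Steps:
I = -29161096249/15348278210 (I = -697528*1/1521995 + 1381125*(-1/958010) = -36712/80105 - 276225/191602 = -29161096249/15348278210 ≈ -1.9000)
(I - 967182) + 3051614 = (-29161096249/15348278210 - 967182) + 3051614 = -14844607576800469/15348278210 + 3051614 = 31992413084730471/15348278210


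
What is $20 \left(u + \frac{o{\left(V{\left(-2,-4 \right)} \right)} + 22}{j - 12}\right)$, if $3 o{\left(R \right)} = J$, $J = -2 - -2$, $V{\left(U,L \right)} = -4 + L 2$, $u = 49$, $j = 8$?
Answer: $870$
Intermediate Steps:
$V{\left(U,L \right)} = -4 + 2 L$
$J = 0$ ($J = -2 + 2 = 0$)
$o{\left(R \right)} = 0$ ($o{\left(R \right)} = \frac{1}{3} \cdot 0 = 0$)
$20 \left(u + \frac{o{\left(V{\left(-2,-4 \right)} \right)} + 22}{j - 12}\right) = 20 \left(49 + \frac{0 + 22}{8 - 12}\right) = 20 \left(49 + \frac{22}{-4}\right) = 20 \left(49 + 22 \left(- \frac{1}{4}\right)\right) = 20 \left(49 - \frac{11}{2}\right) = 20 \cdot \frac{87}{2} = 870$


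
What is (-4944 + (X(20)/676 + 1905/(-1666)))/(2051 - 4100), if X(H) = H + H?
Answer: 1392308261/576904146 ≈ 2.4134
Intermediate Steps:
X(H) = 2*H
(-4944 + (X(20)/676 + 1905/(-1666)))/(2051 - 4100) = (-4944 + ((2*20)/676 + 1905/(-1666)))/(2051 - 4100) = (-4944 + (40*(1/676) + 1905*(-1/1666)))/(-2049) = (-4944 + (10/169 - 1905/1666))*(-1/2049) = (-4944 - 305285/281554)*(-1/2049) = -1392308261/281554*(-1/2049) = 1392308261/576904146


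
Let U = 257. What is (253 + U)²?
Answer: 260100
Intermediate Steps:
(253 + U)² = (253 + 257)² = 510² = 260100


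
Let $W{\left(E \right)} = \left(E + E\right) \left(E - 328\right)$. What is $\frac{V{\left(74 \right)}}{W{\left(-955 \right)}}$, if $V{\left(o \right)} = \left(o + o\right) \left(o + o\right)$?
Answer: $\frac{10952}{1225265} \approx 0.0089385$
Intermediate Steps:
$W{\left(E \right)} = 2 E \left(-328 + E\right)$
$V{\left(o \right)} = 4 o^{2}$ ($V{\left(o \right)} = 2 o 2 o = 4 o^{2}$)
$\frac{V{\left(74 \right)}}{W{\left(-955 \right)}} = \frac{4 \cdot 74^{2}}{2 \left(-955\right) \left(-328 - 955\right)} = \frac{4 \cdot 5476}{2 \left(-955\right) \left(-1283\right)} = \frac{21904}{2450530} = 21904 \cdot \frac{1}{2450530} = \frac{10952}{1225265}$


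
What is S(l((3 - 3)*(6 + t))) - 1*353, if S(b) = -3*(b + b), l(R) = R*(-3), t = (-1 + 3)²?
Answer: -353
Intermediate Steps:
t = 4 (t = 2² = 4)
l(R) = -3*R
S(b) = -6*b
S(l((3 - 3)*(6 + t))) - 1*353 = -(-18)*(3 - 3)*(6 + 4) - 1*353 = -(-18)*0*10 - 353 = -(-18)*0 - 353 = -6*0 - 353 = 0 - 353 = -353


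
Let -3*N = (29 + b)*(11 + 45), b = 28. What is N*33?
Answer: -35112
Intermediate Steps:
N = -1064 (N = -(29 + 28)*(11 + 45)/3 = -19*56 = -⅓*3192 = -1064)
N*33 = -1064*33 = -35112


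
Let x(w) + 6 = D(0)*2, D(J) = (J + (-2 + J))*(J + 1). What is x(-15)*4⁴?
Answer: -2560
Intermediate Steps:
D(J) = (1 + J)*(-2 + 2*J) (D(J) = (-2 + 2*J)*(1 + J) = (1 + J)*(-2 + 2*J))
x(w) = -10 (x(w) = -6 + (-2 + 2*0²)*2 = -6 + (-2 + 2*0)*2 = -6 + (-2 + 0)*2 = -6 - 2*2 = -6 - 4 = -10)
x(-15)*4⁴ = -10*4⁴ = -10*256 = -2560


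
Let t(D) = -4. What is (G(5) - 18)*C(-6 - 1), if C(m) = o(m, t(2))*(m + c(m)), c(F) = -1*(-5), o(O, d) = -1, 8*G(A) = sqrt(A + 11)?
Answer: -35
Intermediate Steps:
G(A) = sqrt(11 + A)/8 (G(A) = sqrt(A + 11)/8 = sqrt(11 + A)/8)
c(F) = 5
C(m) = -5 - m (C(m) = -(m + 5) = -(5 + m) = -5 - m)
(G(5) - 18)*C(-6 - 1) = (sqrt(11 + 5)/8 - 18)*(-5 - (-6 - 1)) = (sqrt(16)/8 - 18)*(-5 - 1*(-7)) = ((1/8)*4 - 18)*(-5 + 7) = (1/2 - 18)*2 = -35/2*2 = -35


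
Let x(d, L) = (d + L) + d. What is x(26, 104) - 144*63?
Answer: -8916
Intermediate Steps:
x(d, L) = L + 2*d (x(d, L) = (L + d) + d = L + 2*d)
x(26, 104) - 144*63 = (104 + 2*26) - 144*63 = (104 + 52) - 1*9072 = 156 - 9072 = -8916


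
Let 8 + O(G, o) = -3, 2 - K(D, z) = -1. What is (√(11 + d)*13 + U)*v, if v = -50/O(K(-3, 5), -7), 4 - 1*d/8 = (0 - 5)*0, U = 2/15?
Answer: 20/33 + 650*√43/11 ≈ 388.09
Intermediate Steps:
K(D, z) = 3 (K(D, z) = 2 - 1*(-1) = 2 + 1 = 3)
U = 2/15 (U = 2*(1/15) = 2/15 ≈ 0.13333)
O(G, o) = -11 (O(G, o) = -8 - 3 = -11)
d = 32 (d = 32 - 8*(0 - 5)*0 = 32 - (-40)*0 = 32 - 8*0 = 32 + 0 = 32)
v = 50/11 (v = -50/(-11) = -50*(-1/11) = 50/11 ≈ 4.5455)
(√(11 + d)*13 + U)*v = (√(11 + 32)*13 + 2/15)*(50/11) = (√43*13 + 2/15)*(50/11) = (13*√43 + 2/15)*(50/11) = (2/15 + 13*√43)*(50/11) = 20/33 + 650*√43/11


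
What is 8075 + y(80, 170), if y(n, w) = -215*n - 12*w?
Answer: -11165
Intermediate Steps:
8075 + y(80, 170) = 8075 + (-215*80 - 12*170) = 8075 + (-17200 - 2040) = 8075 - 19240 = -11165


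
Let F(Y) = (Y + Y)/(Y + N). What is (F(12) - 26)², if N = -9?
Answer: 324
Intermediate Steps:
F(Y) = 2*Y/(-9 + Y) (F(Y) = (Y + Y)/(Y - 9) = (2*Y)/(-9 + Y) = 2*Y/(-9 + Y))
(F(12) - 26)² = (2*12/(-9 + 12) - 26)² = (2*12/3 - 26)² = (2*12*(⅓) - 26)² = (8 - 26)² = (-18)² = 324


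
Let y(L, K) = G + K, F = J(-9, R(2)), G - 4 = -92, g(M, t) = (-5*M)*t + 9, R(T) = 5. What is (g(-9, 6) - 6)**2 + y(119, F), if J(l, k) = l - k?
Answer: 74427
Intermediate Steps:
g(M, t) = 9 - 5*M*t (g(M, t) = -5*M*t + 9 = 9 - 5*M*t)
G = -88 (G = 4 - 92 = -88)
F = -14 (F = -9 - 1*5 = -9 - 5 = -14)
y(L, K) = -88 + K
(g(-9, 6) - 6)**2 + y(119, F) = ((9 - 5*(-9)*6) - 6)**2 + (-88 - 14) = ((9 + 270) - 6)**2 - 102 = (279 - 6)**2 - 102 = 273**2 - 102 = 74529 - 102 = 74427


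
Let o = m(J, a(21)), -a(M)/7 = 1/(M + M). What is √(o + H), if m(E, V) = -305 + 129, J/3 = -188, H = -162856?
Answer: 2*I*√40758 ≈ 403.77*I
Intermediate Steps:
J = -564 (J = 3*(-188) = -564)
a(M) = -7/(2*M) (a(M) = -7/(M + M) = -7*1/(2*M) = -7/(2*M))
m(E, V) = -176
o = -176
√(o + H) = √(-176 - 162856) = √(-163032) = 2*I*√40758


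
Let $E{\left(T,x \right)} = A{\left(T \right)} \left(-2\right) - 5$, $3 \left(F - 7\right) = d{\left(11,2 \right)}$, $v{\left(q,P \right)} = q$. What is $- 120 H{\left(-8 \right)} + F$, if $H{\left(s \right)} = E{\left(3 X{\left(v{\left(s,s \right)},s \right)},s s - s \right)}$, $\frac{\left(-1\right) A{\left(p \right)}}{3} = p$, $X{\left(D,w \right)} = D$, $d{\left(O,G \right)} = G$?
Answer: $\frac{53663}{3} \approx 17888.0$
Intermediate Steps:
$F = \frac{23}{3}$ ($F = 7 + \frac{1}{3} \cdot 2 = 7 + \frac{2}{3} = \frac{23}{3} \approx 7.6667$)
$A{\left(p \right)} = - 3 p$
$E{\left(T,x \right)} = -5 + 6 T$ ($E{\left(T,x \right)} = - 3 T \left(-2\right) - 5 = 6 T - 5 = -5 + 6 T$)
$H{\left(s \right)} = -5 + 18 s$ ($H{\left(s \right)} = -5 + 6 \cdot 3 s = -5 + 18 s$)
$- 120 H{\left(-8 \right)} + F = - 120 \left(-5 + 18 \left(-8\right)\right) + \frac{23}{3} = - 120 \left(-5 - 144\right) + \frac{23}{3} = \left(-120\right) \left(-149\right) + \frac{23}{3} = 17880 + \frac{23}{3} = \frac{53663}{3}$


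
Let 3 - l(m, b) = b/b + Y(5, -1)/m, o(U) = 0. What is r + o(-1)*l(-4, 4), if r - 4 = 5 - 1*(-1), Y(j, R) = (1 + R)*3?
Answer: 10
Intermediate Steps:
Y(j, R) = 3 + 3*R
l(m, b) = 2 (l(m, b) = 3 - (b/b + (3 + 3*(-1))/m) = 3 - (1 + (3 - 3)/m) = 3 - (1 + 0/m) = 3 - (1 + 0) = 3 - 1*1 = 3 - 1 = 2)
r = 10 (r = 4 + (5 - 1*(-1)) = 4 + (5 + 1) = 4 + 6 = 10)
r + o(-1)*l(-4, 4) = 10 + 0*2 = 10 + 0 = 10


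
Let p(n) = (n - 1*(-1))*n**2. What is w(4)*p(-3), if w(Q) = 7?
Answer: -126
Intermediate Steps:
p(n) = n**2*(1 + n) (p(n) = (n + 1)*n**2 = (1 + n)*n**2 = n**2*(1 + n))
w(4)*p(-3) = 7*((-3)**2*(1 - 3)) = 7*(9*(-2)) = 7*(-18) = -126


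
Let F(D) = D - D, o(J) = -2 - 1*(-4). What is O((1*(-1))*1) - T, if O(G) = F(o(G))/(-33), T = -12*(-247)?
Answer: -2964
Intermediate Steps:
o(J) = 2 (o(J) = -2 + 4 = 2)
F(D) = 0
T = 2964
O(G) = 0 (O(G) = 0/(-33) = 0*(-1/33) = 0)
O((1*(-1))*1) - T = 0 - 1*2964 = 0 - 2964 = -2964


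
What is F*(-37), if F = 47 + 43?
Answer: -3330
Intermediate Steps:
F = 90
F*(-37) = 90*(-37) = -3330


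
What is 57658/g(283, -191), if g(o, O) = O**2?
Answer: 57658/36481 ≈ 1.5805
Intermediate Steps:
57658/g(283, -191) = 57658/((-191)**2) = 57658/36481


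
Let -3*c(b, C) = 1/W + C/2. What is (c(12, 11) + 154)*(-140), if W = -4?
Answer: -21315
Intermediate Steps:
c(b, C) = 1/12 - C/6 (c(b, C) = -(1/(-4) + C/2)/3 = -(1*(-¼) + C*(½))/3 = -(-¼ + C/2)/3 = 1/12 - C/6)
(c(12, 11) + 154)*(-140) = ((1/12 - ⅙*11) + 154)*(-140) = ((1/12 - 11/6) + 154)*(-140) = (-7/4 + 154)*(-140) = (609/4)*(-140) = -21315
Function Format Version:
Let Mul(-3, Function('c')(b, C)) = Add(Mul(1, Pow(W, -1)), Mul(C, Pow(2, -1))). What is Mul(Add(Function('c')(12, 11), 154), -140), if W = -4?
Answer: -21315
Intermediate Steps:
Function('c')(b, C) = Add(Rational(1, 12), Mul(Rational(-1, 6), C)) (Function('c')(b, C) = Mul(Rational(-1, 3), Add(Mul(1, Pow(-4, -1)), Mul(C, Pow(2, -1)))) = Mul(Rational(-1, 3), Add(Mul(1, Rational(-1, 4)), Mul(C, Rational(1, 2)))) = Mul(Rational(-1, 3), Add(Rational(-1, 4), Mul(Rational(1, 2), C))) = Add(Rational(1, 12), Mul(Rational(-1, 6), C)))
Mul(Add(Function('c')(12, 11), 154), -140) = Mul(Add(Add(Rational(1, 12), Mul(Rational(-1, 6), 11)), 154), -140) = Mul(Add(Add(Rational(1, 12), Rational(-11, 6)), 154), -140) = Mul(Add(Rational(-7, 4), 154), -140) = Mul(Rational(609, 4), -140) = -21315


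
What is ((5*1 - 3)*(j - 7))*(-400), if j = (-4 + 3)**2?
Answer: 4800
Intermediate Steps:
j = 1 (j = (-1)**2 = 1)
((5*1 - 3)*(j - 7))*(-400) = ((5*1 - 3)*(1 - 7))*(-400) = ((5 - 3)*(-6))*(-400) = (2*(-6))*(-400) = -12*(-400) = 4800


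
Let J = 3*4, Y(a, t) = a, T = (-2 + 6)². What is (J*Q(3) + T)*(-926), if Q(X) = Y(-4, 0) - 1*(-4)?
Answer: -14816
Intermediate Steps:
T = 16 (T = 4² = 16)
Q(X) = 0 (Q(X) = -4 - 1*(-4) = -4 + 4 = 0)
J = 12
(J*Q(3) + T)*(-926) = (12*0 + 16)*(-926) = (0 + 16)*(-926) = 16*(-926) = -14816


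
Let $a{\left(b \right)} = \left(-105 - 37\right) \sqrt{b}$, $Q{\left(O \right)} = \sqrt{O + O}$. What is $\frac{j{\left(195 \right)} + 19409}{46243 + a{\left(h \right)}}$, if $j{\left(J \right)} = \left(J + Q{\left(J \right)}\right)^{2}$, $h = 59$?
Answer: $\frac{2673955232}{2137225373} + \frac{55380 \sqrt{23010}}{2137225373} + \frac{8211008 \sqrt{59}}{2137225373} + \frac{18034770 \sqrt{390}}{2137225373} \approx 1.4512$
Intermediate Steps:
$Q{\left(O \right)} = \sqrt{2} \sqrt{O}$ ($Q{\left(O \right)} = \sqrt{2 O} = \sqrt{2} \sqrt{O}$)
$j{\left(J \right)} = \left(J + \sqrt{2} \sqrt{J}\right)^{2}$
$a{\left(b \right)} = - 142 \sqrt{b}$
$\frac{j{\left(195 \right)} + 19409}{46243 + a{\left(h \right)}} = \frac{\left(195 + \sqrt{2} \sqrt{195}\right)^{2} + 19409}{46243 - 142 \sqrt{59}} = \frac{\left(195 + \sqrt{390}\right)^{2} + 19409}{46243 - 142 \sqrt{59}} = \frac{19409 + \left(195 + \sqrt{390}\right)^{2}}{46243 - 142 \sqrt{59}}$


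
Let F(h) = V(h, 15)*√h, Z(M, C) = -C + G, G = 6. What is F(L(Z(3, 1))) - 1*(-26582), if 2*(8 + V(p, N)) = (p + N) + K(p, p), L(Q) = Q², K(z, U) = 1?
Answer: 53289/2 ≈ 26645.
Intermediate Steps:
Z(M, C) = 6 - C (Z(M, C) = -C + 6 = 6 - C)
V(p, N) = -15/2 + N/2 + p/2 (V(p, N) = -8 + ((p + N) + 1)/2 = -8 + ((N + p) + 1)/2 = -8 + (1 + N + p)/2 = -8 + (½ + N/2 + p/2) = -15/2 + N/2 + p/2)
F(h) = h^(3/2)/2 (F(h) = (-15/2 + (½)*15 + h/2)*√h = (-15/2 + 15/2 + h/2)*√h = (h/2)*√h = h^(3/2)/2)
F(L(Z(3, 1))) - 1*(-26582) = ((6 - 1*1)²)^(3/2)/2 - 1*(-26582) = ((6 - 1)²)^(3/2)/2 + 26582 = (5²)^(3/2)/2 + 26582 = 25^(3/2)/2 + 26582 = (½)*125 + 26582 = 125/2 + 26582 = 53289/2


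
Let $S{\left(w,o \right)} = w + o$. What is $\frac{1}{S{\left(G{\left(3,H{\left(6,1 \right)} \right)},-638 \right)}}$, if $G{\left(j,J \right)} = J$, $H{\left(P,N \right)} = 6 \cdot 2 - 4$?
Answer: $- \frac{1}{630} \approx -0.0015873$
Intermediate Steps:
$H{\left(P,N \right)} = 8$ ($H{\left(P,N \right)} = 12 - 4 = 8$)
$S{\left(w,o \right)} = o + w$
$\frac{1}{S{\left(G{\left(3,H{\left(6,1 \right)} \right)},-638 \right)}} = \frac{1}{-638 + 8} = \frac{1}{-630} = - \frac{1}{630}$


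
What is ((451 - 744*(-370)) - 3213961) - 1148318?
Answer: -4086548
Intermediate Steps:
((451 - 744*(-370)) - 3213961) - 1148318 = ((451 + 275280) - 3213961) - 1148318 = (275731 - 3213961) - 1148318 = -2938230 - 1148318 = -4086548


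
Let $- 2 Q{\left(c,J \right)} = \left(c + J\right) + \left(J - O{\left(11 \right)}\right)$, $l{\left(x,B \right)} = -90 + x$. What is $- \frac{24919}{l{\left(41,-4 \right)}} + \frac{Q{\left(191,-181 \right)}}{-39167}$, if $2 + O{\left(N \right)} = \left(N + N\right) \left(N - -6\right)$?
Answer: $\frac{1951978339}{3838366} \approx 508.54$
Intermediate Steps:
$O{\left(N \right)} = -2 + 2 N \left(6 + N\right)$ ($O{\left(N \right)} = -2 + \left(N + N\right) \left(N - -6\right) = -2 + 2 N \left(N + 6\right) = -2 + 2 N \left(6 + N\right)$)
$Q{\left(c,J \right)} = 186 - J - \frac{c}{2}$ ($Q{\left(c,J \right)} = - \frac{\left(c + J\right) - \left(-2 + 132 + 242 - J\right)}{2} = - \frac{\left(J + c\right) - \left(130 + 242 - J\right)}{2} = - \frac{\left(J + c\right) + \left(J - \left(-2 + 242 + 132\right)\right)}{2} = - \frac{\left(J + c\right) + \left(J - 372\right)}{2} = - \frac{\left(J + c\right) + \left(-372 + J\right)}{2} = - \frac{-372 + c + 2 J}{2} = 186 - J - \frac{c}{2}$)
$- \frac{24919}{l{\left(41,-4 \right)}} + \frac{Q{\left(191,-181 \right)}}{-39167} = - \frac{24919}{-90 + 41} + \frac{186 - -181 - \frac{191}{2}}{-39167} = - \frac{24919}{-49} + \left(186 + 181 - \frac{191}{2}\right) \left(- \frac{1}{39167}\right) = \left(-24919\right) \left(- \frac{1}{49}\right) + \frac{543}{2} \left(- \frac{1}{39167}\right) = \frac{24919}{49} - \frac{543}{78334} = \frac{1951978339}{3838366}$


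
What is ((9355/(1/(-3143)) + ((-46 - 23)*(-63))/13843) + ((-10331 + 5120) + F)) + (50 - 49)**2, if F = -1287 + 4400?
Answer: -407051500319/13843 ≈ -2.9405e+7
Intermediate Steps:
F = 3113
((9355/(1/(-3143)) + ((-46 - 23)*(-63))/13843) + ((-10331 + 5120) + F)) + (50 - 49)**2 = ((9355/(1/(-3143)) + ((-46 - 23)*(-63))/13843) + ((-10331 + 5120) + 3113)) + (50 - 49)**2 = ((9355/(-1/3143) - 69*(-63)*(1/13843)) + (-5211 + 3113)) + 1**2 = ((9355*(-3143) + 4347*(1/13843)) - 2098) + 1 = ((-29402765 + 4347/13843) - 2098) + 1 = (-407022471548/13843 - 2098) + 1 = -407051514162/13843 + 1 = -407051500319/13843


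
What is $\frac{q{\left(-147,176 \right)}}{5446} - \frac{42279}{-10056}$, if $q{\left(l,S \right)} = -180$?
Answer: $\frac{38073559}{9127496} \approx 4.1713$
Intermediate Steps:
$\frac{q{\left(-147,176 \right)}}{5446} - \frac{42279}{-10056} = - \frac{180}{5446} - \frac{42279}{-10056} = \left(-180\right) \frac{1}{5446} - - \frac{14093}{3352} = - \frac{90}{2723} + \frac{14093}{3352} = \frac{38073559}{9127496}$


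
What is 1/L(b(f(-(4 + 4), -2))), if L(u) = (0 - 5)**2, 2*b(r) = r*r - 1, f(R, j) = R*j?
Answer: 1/25 ≈ 0.040000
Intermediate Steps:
b(r) = -1/2 + r**2/2 (b(r) = (r*r - 1)/2 = (r**2 - 1)/2 = (-1 + r**2)/2 = -1/2 + r**2/2)
L(u) = 25 (L(u) = (-5)**2 = 25)
1/L(b(f(-(4 + 4), -2))) = 1/25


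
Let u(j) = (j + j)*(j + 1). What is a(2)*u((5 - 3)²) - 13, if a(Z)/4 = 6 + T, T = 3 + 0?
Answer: 1427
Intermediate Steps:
T = 3
a(Z) = 36 (a(Z) = 4*(6 + 3) = 4*9 = 36)
u(j) = 2*j*(1 + j) (u(j) = (2*j)*(1 + j) = 2*j*(1 + j))
a(2)*u((5 - 3)²) - 13 = 36*(2*(5 - 3)²*(1 + (5 - 3)²)) - 13 = 36*(2*2²*(1 + 2²)) - 13 = 36*(2*4*(1 + 4)) - 13 = 36*(2*4*5) - 13 = 36*40 - 13 = 1440 - 13 = 1427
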